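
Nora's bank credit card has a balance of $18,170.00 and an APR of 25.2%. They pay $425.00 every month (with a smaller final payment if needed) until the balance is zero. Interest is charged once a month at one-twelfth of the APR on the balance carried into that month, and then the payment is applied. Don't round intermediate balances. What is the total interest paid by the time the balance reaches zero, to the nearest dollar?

Monthly rate r = 25.2%/12 = 2.1% = 0.021.
Payoff takes n = ⌈−ln(1 − rB₀/P)/ln(1+r)⌉ = ⌈109.753⌉ = 110 payments; the last is $320.70.
Total paid = 109·$425.00 + $320.70 = $46,645.70.
Total interest = total paid − principal = $46,645.70 − $18,170.00 = $28,475.70.

$28,476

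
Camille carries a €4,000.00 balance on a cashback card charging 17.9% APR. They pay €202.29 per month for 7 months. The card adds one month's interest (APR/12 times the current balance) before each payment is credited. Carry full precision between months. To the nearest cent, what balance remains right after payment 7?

Monthly rate r = 17.9%/12 = 1.49167% = 0.0149167.
Each month: B ← B·(1+r) − €202.29.
Month 1: interest €59.67; balance after payment €3,857.38.
Month 2: interest €57.54; balance after payment €3,712.63.
Month 3: interest €55.38; balance after payment €3,565.72.
Month 4: interest €53.19; balance after payment €3,416.61.
Month 5: interest €50.96; balance after payment €3,265.29.
Month 6: interest €48.71; balance after payment €3,111.71.
Month 7: interest €46.42; balance after payment €2,955.83.

€2,955.83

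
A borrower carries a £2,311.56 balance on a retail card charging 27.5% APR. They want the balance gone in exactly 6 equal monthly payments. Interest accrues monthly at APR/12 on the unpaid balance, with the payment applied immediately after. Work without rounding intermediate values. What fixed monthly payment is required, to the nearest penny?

£416.74

Monthly rate r = 27.5%/12 = 2.29167% = 0.0229167.
Level-payment amortization: P = B₀·r / (1 − (1+r)^(−n)) = 2311.56·0.0229167 / (1 − 1.02292^(−6)).
Denominator 1 − (1+r)^(−6) = 0.127112104.
P = 52.9732 / 0.127112104 ≈ 416.74.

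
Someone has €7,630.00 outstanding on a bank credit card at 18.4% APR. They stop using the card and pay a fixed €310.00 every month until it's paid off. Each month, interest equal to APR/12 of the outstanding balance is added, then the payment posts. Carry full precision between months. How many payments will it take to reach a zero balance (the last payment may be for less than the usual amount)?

32 months

Monthly rate r = 18.4%/12 = 1.53333% = 0.0153333.
Recurrence: B ← B·(1+r) − €310.00.
Month 1: interest €116.99; balance after payment €7,436.99.
Month 2: interest €114.03; balance after payment €7,241.03.
Closed form: n = −ln(1 − rB₀/P)/ln(1+r) = −ln(0.6226)/ln(1.01533) ≈ 31.139, so the balance reaches zero during payment 32.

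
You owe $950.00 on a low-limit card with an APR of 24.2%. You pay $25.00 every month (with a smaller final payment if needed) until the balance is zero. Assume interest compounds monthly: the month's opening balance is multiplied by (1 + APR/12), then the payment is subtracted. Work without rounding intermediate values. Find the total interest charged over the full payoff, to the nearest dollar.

$870

Monthly rate r = 24.2%/12 = 2.01667% = 0.0201667.
Payoff takes n = ⌈−ln(1 − rB₀/P)/ln(1+r)⌉ = ⌈72.817⌉ = 73 payments; the last is $20.46.
Total paid = 72·$25.00 + $20.46 = $1,820.46.
Total interest = total paid − principal = $1,820.46 − $950.00 = $870.46.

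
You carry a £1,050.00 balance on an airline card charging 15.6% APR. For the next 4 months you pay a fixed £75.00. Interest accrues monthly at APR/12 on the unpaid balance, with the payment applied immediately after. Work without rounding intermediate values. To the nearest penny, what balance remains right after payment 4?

£799.77

Monthly rate r = 15.6%/12 = 1.3% = 0.013.
Each month: B ← B·(1+r) − £75.00.
Month 1: interest £13.65; balance after payment £988.65.
Month 2: interest £12.85; balance after payment £926.50.
Month 3: interest £12.04; balance after payment £863.55.
Month 4: interest £11.23; balance after payment £799.77.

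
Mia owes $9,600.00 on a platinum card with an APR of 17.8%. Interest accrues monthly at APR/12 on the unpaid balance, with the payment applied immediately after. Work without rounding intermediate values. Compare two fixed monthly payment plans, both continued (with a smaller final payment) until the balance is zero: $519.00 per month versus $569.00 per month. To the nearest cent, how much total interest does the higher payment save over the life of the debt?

$173.66

Monthly rate r = 17.8%/12 = 1.48333% = 0.0148333.
At $519.00/mo: n = ⌈−ln(1 − rB₀/P)/ln(1+r)⌉ = 22 payments (last $406.28); total interest = total paid − $9,600.00 = $1,705.28.
At $569.00/mo: 20 payments (last $320.62); total interest $1,531.62.
Interest saved = $1,705.28 − $1,531.62 = $173.66.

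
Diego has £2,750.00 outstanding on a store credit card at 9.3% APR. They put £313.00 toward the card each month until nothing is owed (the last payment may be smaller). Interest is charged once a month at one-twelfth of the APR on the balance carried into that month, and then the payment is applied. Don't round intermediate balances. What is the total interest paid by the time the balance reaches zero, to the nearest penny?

Monthly rate r = 9.3%/12 = 0.775% = 0.00775.
Payoff takes n = ⌈−ln(1 − rB₀/P)/ln(1+r)⌉ = ⌈9.135⌉ = 10 payments; the last is £42.27.
Total paid = 9·£313.00 + £42.27 = £2,859.27.
Total interest = total paid − principal = £2,859.27 − £2,750.00 = £109.27.

£109.27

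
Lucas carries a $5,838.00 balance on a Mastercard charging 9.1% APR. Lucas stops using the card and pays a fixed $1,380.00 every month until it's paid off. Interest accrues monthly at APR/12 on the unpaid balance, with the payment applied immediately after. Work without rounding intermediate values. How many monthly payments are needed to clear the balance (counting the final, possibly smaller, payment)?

5 months

Monthly rate r = 9.1%/12 = 0.758333% = 0.00758333.
Recurrence: B ← B·(1+r) − $1,380.00.
Month 1: interest $44.27; balance after payment $4,502.27.
Month 2: interest $34.14; balance after payment $3,156.41.
Month 3: interest $23.94; balance after payment $1,800.35.
Month 4: interest $13.65; balance after payment $434.00.
Month 5: interest $3.29; balance after payment $0.00.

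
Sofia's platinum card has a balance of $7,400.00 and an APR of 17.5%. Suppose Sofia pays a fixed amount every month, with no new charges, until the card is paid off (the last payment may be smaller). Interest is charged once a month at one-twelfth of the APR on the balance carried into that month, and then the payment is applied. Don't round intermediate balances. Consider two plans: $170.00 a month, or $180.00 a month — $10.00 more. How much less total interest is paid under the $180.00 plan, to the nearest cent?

Monthly rate r = 17.5%/12 = 1.45833% = 0.0145833.
At $170.00/mo: n = ⌈−ln(1 − rB₀/P)/ln(1+r)⌉ = 70 payments (last $98.20); total interest = total paid − $7,400.00 = $4,428.20.
At $180.00/mo: 64 payments (last $37.75); total interest $3,977.75.
Interest saved = $4,428.20 − $3,977.75 = $450.45.

$450.45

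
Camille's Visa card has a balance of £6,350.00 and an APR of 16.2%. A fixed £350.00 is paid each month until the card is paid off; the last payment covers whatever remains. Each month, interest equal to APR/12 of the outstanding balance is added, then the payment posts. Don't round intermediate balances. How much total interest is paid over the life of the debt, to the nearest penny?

Monthly rate r = 16.2%/12 = 1.35% = 0.0135.
Payoff takes n = ⌈−ln(1 − rB₀/P)/ln(1+r)⌉ = ⌈20.951⌉ = 21 payments; the last is £332.87.
Total paid = 20·£350.00 + £332.87 = £7,332.87.
Total interest = total paid − principal = £7,332.87 − £6,350.00 = £982.87.

£982.87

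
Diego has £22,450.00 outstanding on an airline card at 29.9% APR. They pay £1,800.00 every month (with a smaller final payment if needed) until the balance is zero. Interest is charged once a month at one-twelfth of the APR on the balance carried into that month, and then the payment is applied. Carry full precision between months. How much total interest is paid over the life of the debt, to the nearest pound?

£4,772

Monthly rate r = 29.9%/12 = 2.49167% = 0.0249167.
Payoff takes n = ⌈−ln(1 − rB₀/P)/ln(1+r)⌉ = ⌈15.122⌉ = 16 payments; the last is £222.17.
Total paid = 15·£1,800.00 + £222.17 = £27,222.17.
Total interest = total paid − principal = £27,222.17 − £22,450.00 = £4,772.17.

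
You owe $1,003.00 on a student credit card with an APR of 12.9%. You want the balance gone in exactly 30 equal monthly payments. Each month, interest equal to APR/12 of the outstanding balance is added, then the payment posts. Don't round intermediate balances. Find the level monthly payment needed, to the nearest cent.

Monthly rate r = 12.9%/12 = 1.075% = 0.01075.
Level-payment amortization: P = B₀·r / (1 − (1+r)^(−n)) = 1003.00·0.01075 / (1 − 1.01075^(−30)).
Denominator 1 − (1+r)^(−30) = 0.27441633.
P = 10.7823 / 0.27441633 ≈ 39.29.

$39.29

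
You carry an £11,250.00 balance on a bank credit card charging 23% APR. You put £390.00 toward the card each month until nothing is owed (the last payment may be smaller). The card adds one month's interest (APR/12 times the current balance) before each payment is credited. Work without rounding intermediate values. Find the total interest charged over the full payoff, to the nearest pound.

Monthly rate r = 23%/12 = 1.91667% = 0.0191667.
Payoff takes n = ⌈−ln(1 − rB₀/P)/ln(1+r)⌉ = ⌈42.398⌉ = 43 payments; the last is £156.10.
Total paid = 42·£390.00 + £156.10 = £16,536.10.
Total interest = total paid − principal = £16,536.10 − £11,250.00 = £5,286.10.

£5,286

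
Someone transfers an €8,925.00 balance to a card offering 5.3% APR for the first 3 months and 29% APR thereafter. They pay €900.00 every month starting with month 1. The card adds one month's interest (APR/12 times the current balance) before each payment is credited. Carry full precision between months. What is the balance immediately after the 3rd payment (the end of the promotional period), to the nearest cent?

€6,331.84

Promo months 1–3 at r₀ = 5.3%/12 = 0.00441667; months 4+ at r₁ = 29%/12 = 0.0241667.
After month 3: iterate B ← B·(1+r₀) − €900.00 for 3 months → €6,331.84.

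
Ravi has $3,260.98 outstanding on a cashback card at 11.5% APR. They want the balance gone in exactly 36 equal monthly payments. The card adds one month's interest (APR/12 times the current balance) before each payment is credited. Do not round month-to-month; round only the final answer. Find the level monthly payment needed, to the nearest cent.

$107.53

Monthly rate r = 11.5%/12 = 0.958333% = 0.00958333.
Level-payment amortization: P = B₀·r / (1 − (1+r)^(−n)) = 3260.98·0.00958333 / (1 − 1.00958^(−36)).
Denominator 1 − (1+r)^(−36) = 0.29061534.
P = 31.2511 / 0.29061534 ≈ 107.53.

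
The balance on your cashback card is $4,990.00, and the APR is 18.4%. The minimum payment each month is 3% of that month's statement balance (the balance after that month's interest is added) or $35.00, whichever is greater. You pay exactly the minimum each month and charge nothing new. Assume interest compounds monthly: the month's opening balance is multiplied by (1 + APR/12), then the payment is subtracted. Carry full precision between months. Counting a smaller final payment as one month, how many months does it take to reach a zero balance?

Monthly rate r = 18.4%/12 = 1.53333% = 0.0153333.
While 3% of the post-interest balance exceeds $35.00, each month B ← (B·(1+r))·(1 − 0.03), i.e. B shrinks by the factor (1+r)·0.97 = 0.98487.
This holds for months 1–97. Entering month 98 the balance is $1,137.62; 3% of the post-interest balance is now below $35.00, so the flat $35.00 minimum applies from here.
From month 98 a fixed $35.00 at rate r clears $1,137.62 in 46 more payments. Total: 97 + 46 = 143 months.

143 months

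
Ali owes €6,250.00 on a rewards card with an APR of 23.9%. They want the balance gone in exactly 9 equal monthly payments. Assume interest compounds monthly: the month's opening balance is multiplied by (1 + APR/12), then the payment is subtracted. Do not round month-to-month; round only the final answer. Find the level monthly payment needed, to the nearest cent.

€765.42

Monthly rate r = 23.9%/12 = 1.99167% = 0.0199167.
Level-payment amortization: P = B₀·r / (1 − (1+r)^(−n)) = 6250.00·0.0199167 / (1 − 1.01992^(−9)).
Denominator 1 − (1+r)^(−9) = 0.162629221.
P = 124.479 / 0.162629221 ≈ 765.42.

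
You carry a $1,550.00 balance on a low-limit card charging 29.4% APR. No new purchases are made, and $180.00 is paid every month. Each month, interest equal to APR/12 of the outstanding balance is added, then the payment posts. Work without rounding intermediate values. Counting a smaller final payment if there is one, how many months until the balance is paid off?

10 payments

Monthly rate r = 29.4%/12 = 2.45% = 0.0245.
Recurrence: B ← B·(1+r) − $180.00.
Month 1: interest $37.97; balance after payment $1,407.97.
Month 2: interest $34.50; balance after payment $1,262.47.
Closed form: n = −ln(1 − rB₀/P)/ln(1+r) = −ln(0.78903)/ln(1.0245) ≈ 9.790, so the balance reaches zero during payment 10.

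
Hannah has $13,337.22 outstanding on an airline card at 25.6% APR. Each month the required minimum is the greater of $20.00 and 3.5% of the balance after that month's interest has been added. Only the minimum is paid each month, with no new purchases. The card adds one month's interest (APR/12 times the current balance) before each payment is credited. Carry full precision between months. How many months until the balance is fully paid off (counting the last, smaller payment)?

262 months

Monthly rate r = 25.6%/12 = 2.13333% = 0.0213333.
While 3.5% of the post-interest balance exceeds $20.00, each month B ← (B·(1+r))·(1 − 0.035), i.e. B shrinks by the factor (1+r)·0.965 = 0.98559.
This holds for months 1–219. Entering month 220 the balance is $554.92; 3.5% of the post-interest balance is now below $20.00, so the flat $20.00 minimum applies from here.
From month 220 a fixed $20.00 at rate r clears $554.92 in 43 more payments. Total: 219 + 43 = 262 months.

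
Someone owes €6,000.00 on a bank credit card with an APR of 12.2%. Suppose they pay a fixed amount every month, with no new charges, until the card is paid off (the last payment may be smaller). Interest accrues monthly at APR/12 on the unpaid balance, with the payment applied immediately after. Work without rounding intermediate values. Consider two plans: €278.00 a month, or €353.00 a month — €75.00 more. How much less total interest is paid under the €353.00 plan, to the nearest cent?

Monthly rate r = 12.2%/12 = 1.01667% = 0.0101667.
At €278.00/mo: n = ⌈−ln(1 − rB₀/P)/ln(1+r)⌉ = 25 payments (last €136.55); total interest = total paid − €6,000.00 = €808.55.
At €353.00/mo: 19 payments (last €266.89); total interest €620.89.
Interest saved = €808.55 − €620.89 = €187.66.

€187.66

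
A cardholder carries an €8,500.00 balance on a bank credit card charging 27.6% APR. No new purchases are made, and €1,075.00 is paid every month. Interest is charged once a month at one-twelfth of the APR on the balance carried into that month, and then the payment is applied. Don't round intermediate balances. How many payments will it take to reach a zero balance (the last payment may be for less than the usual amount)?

Monthly rate r = 27.6%/12 = 2.3% = 0.023.
Recurrence: B ← B·(1+r) − €1,075.00.
Month 1: interest €195.50; balance after payment €7,620.50.
Month 2: interest €175.27; balance after payment €6,720.77.
Closed form: n = −ln(1 − rB₀/P)/ln(1+r) = −ln(0.81814)/ln(1.023) ≈ 8.827, so the balance reaches zero during payment 9.

9 payments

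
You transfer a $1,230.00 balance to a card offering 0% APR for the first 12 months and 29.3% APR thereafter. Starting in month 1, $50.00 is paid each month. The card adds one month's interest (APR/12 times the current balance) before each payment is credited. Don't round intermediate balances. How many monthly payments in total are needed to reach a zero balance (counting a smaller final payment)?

28 months

Promo months 1–12 at r₀ = 0%/12 = 0; months 13+ at r₁ = 29.3%/12 = 0.0244167.
After month 12 (no interest yet): B = $1,230.00 − 12·$50.00 = $630.00.
Then at r₁ with $50.00/mo: n₂ = −ln(1 − r₁·B/P)/ln(1+r₁) ≈ 15.24 → 16 more payments.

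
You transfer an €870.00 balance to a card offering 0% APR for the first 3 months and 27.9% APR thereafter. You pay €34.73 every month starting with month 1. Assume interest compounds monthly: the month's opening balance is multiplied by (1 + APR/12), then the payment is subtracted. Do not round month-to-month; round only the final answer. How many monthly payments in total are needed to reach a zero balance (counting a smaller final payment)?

Promo months 1–3 at r₀ = 0%/12 = 0; months 4+ at r₁ = 27.9%/12 = 0.02325.
After month 3 (no interest yet): B = €870.00 − 3·€34.73 = €765.81.
Then at r₁ with €34.73/mo: n₂ = −ln(1 − r₁·B/P)/ln(1+r₁) ≈ 31.27 → 32 more payments.

35 months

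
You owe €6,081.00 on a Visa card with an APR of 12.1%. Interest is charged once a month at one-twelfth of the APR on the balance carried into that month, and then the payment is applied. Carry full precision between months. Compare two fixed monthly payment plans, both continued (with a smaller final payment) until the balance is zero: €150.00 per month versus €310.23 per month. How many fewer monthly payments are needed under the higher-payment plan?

Monthly rate r = 12.1%/12 = 1.00833% = 0.0100833.
At €150.00/mo: n = ⌈−ln(1 − rB₀/P)/ln(1+r)⌉ = 53 payments (last €57.84); total interest = total paid − €6,081.00 = €1,776.84.
At €310.23/mo: 22 payments (last €294.45); total interest €728.28.
Payments saved = 53 − 22 = 31.

31 fewer payments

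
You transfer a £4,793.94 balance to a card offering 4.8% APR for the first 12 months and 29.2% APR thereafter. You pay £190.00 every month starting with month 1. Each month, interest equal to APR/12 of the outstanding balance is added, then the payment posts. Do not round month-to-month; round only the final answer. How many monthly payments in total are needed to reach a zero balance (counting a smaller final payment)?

Promo months 1–12 at r₀ = 4.8%/12 = 0.004; months 13+ at r₁ = 29.2%/12 = 0.0243333.
After month 12: iterate B ← B·(1+r₀) − £190.00 for 12 months → £2,698.34.
Then at r₁ with £190.00/mo: n₂ = −ln(1 − r₁·B/P)/ln(1+r₁) ≈ 17.64 → 18 more payments.

30 payments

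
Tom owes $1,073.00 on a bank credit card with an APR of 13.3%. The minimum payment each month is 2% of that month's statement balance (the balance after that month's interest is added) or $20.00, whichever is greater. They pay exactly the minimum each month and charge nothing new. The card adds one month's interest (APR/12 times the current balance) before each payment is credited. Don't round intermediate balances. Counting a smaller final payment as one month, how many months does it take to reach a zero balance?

Monthly rate r = 13.3%/12 = 1.10833% = 0.0110833.
While 2% of the post-interest balance exceeds $20.00, each month B ← (B·(1+r))·(1 − 0.02), i.e. B shrinks by the factor (1+r)·0.98 = 0.99086.
This holds for months 1–9. Entering month 10 the balance is $987.91; 2% of the post-interest balance is now below $20.00, so the flat $20.00 minimum applies from here.
From month 10 a fixed $20.00 at rate r clears $987.91 in 72 more payments. Total: 9 + 72 = 81 months.

81 months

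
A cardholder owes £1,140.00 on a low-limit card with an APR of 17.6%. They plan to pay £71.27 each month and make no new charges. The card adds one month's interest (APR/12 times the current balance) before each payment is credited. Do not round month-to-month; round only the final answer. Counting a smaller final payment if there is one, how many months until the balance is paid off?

19 payments

Monthly rate r = 17.6%/12 = 1.46667% = 0.0146667.
Recurrence: B ← B·(1+r) − £71.27.
Month 1: interest £16.72; balance after payment £1,085.45.
Month 2: interest £15.92; balance after payment £1,030.10.
Closed form: n = −ln(1 − rB₀/P)/ln(1+r) = −ln(0.7654)/ln(1.01467) ≈ 18.362, so the balance reaches zero during payment 19.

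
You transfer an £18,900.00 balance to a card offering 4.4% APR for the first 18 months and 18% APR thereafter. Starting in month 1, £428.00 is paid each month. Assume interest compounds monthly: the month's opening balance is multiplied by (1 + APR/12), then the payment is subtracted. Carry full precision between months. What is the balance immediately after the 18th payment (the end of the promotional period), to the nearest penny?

£12,238.18

Promo months 1–18 at r₀ = 4.4%/12 = 0.00366667; months 19+ at r₁ = 18%/12 = 0.015.
After month 18: iterate B ← B·(1+r₀) − £428.00 for 18 months → £12,238.18.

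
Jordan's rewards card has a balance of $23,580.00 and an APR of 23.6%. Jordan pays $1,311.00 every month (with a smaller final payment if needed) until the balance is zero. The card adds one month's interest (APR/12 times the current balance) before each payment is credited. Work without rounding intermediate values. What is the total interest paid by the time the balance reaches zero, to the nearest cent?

$5,808.38

Monthly rate r = 23.6%/12 = 1.96667% = 0.0196667.
Payoff takes n = ⌈−ln(1 − rB₀/P)/ln(1+r)⌉ = ⌈22.414⌉ = 23 payments; the last is $546.38.
Total paid = 22·$1,311.00 + $546.38 = $29,388.38.
Total interest = total paid − principal = $29,388.38 − $23,580.00 = $5,808.38.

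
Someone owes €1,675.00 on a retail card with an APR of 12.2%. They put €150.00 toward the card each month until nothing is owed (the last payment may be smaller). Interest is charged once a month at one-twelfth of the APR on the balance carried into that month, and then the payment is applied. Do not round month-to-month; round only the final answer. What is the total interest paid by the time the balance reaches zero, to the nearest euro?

€112

Monthly rate r = 12.2%/12 = 1.01667% = 0.0101667.
Payoff takes n = ⌈−ln(1 − rB₀/P)/ln(1+r)⌉ = ⌈11.913⌉ = 12 payments; the last is €137.03.
Total paid = 11·€150.00 + €137.03 = €1,787.03.
Total interest = total paid − principal = €1,787.03 − €1,675.00 = €112.03.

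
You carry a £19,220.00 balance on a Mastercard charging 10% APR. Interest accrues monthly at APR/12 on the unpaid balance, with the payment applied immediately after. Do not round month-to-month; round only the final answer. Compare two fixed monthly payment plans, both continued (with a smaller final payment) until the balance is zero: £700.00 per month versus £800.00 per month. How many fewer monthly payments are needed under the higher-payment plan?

5 fewer payments

Monthly rate r = 10%/12 = 0.833333% = 0.00833333.
At £700.00/mo: n = ⌈−ln(1 − rB₀/P)/ln(1+r)⌉ = 32 payments (last £216.30); total interest = total paid − £19,220.00 = £2,696.30.
At £800.00/mo: 27 payments (last £736.27); total interest £2,316.27.
Payments saved = 32 − 27 = 5.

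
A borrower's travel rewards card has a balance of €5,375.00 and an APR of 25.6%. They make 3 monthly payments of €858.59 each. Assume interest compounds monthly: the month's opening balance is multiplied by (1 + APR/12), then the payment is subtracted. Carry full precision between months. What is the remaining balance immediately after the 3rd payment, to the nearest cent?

Monthly rate r = 25.6%/12 = 2.13333% = 0.0213333.
Each month: B ← B·(1+r) − €858.59.
Month 1: interest €114.67; balance after payment €4,631.08.
Month 2: interest €98.80; balance after payment €3,871.28.
Month 3: interest €82.59; balance after payment €3,095.28.

€3,095.28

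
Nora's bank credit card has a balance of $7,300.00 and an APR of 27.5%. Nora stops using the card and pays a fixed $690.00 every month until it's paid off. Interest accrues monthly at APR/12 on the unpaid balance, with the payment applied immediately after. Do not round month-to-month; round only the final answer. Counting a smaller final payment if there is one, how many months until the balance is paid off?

Monthly rate r = 27.5%/12 = 2.29167% = 0.0229167.
Recurrence: B ← B·(1+r) − $690.00.
Month 1: interest $167.29; balance after payment $6,777.29.
Month 2: interest $155.31; balance after payment $6,242.60.
Closed form: n = −ln(1 − rB₀/P)/ln(1+r) = −ln(0.75755)/ln(1.02292) ≈ 12.255, so the balance reaches zero during payment 13.

13 payments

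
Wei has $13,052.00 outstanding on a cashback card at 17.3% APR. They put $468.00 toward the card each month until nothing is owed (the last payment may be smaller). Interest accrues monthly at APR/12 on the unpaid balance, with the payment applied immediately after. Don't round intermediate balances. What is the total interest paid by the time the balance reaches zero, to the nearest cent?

Monthly rate r = 17.3%/12 = 1.44167% = 0.0144167.
Payoff takes n = ⌈−ln(1 − rB₀/P)/ln(1+r)⌉ = ⌈35.929⌉ = 36 payments; the last is $434.82.
Total paid = 35·$468.00 + $434.82 = $16,814.82.
Total interest = total paid − principal = $16,814.82 − $13,052.00 = $3,762.82.

$3,762.82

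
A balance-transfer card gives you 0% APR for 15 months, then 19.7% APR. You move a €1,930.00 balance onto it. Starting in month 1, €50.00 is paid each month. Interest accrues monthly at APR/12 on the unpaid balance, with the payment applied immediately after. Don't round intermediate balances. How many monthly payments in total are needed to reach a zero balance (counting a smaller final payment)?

Promo months 1–15 at r₀ = 0%/12 = 0; months 16+ at r₁ = 19.7%/12 = 0.0164167.
After month 15 (no interest yet): B = €1,930.00 − 15·€50.00 = €1,180.00.
Then at r₁ with €50.00/mo: n₂ = −ln(1 − r₁·B/P)/ln(1+r₁) ≈ 30.10 → 31 more payments.

46 months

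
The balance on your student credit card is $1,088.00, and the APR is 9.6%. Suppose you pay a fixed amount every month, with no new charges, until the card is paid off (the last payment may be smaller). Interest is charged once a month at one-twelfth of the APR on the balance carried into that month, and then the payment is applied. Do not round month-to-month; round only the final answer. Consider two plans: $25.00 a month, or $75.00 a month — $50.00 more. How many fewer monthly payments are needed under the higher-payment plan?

38 fewer payments

Monthly rate r = 9.6%/12 = 0.8% = 0.008.
At $25.00/mo: n = ⌈−ln(1 − rB₀/P)/ln(1+r)⌉ = 54 payments (last $17.73); total interest = total paid − $1,088.00 = $254.73.
At $75.00/mo: 16 payments (last $36.18); total interest $73.18.
Payments saved = 54 − 16 = 38.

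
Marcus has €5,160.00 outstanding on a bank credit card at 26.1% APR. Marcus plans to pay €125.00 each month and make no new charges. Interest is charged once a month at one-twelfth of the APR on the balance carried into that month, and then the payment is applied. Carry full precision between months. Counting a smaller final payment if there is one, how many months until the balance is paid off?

Monthly rate r = 26.1%/12 = 2.175% = 0.02175.
Recurrence: B ← B·(1+r) − €125.00.
Month 1: interest €112.23; balance after payment €5,147.23.
Month 2: interest €111.95; balance after payment €5,134.18.
Closed form: n = −ln(1 − rB₀/P)/ln(1+r) = −ln(0.10216)/ln(1.02175) ≈ 106.020, so the balance reaches zero during payment 107.

107 payments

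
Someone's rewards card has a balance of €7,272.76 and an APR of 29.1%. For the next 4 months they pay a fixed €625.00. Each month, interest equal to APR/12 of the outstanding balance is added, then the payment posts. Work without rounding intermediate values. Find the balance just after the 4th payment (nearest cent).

Monthly rate r = 29.1%/12 = 2.425% = 0.02425.
Each month: B ← B·(1+r) − €625.00.
Month 1: interest €176.36; balance after payment €6,824.12.
Month 2: interest €165.49; balance after payment €6,364.61.
Month 3: interest €154.34; balance after payment €5,893.95.
Month 4: interest €142.93; balance after payment €5,411.88.

€5,411.88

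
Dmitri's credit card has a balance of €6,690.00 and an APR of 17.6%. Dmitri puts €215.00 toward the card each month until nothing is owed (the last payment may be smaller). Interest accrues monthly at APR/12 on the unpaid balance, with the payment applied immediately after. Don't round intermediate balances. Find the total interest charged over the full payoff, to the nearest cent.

€2,310.12

Monthly rate r = 17.6%/12 = 1.46667% = 0.0146667.
Payoff takes n = ⌈−ln(1 − rB₀/P)/ln(1+r)⌉ = ⌈41.860⌉ = 42 payments; the last is €185.12.
Total paid = 41·€215.00 + €185.12 = €9,000.12.
Total interest = total paid − principal = €9,000.12 − €6,690.00 = €2,310.12.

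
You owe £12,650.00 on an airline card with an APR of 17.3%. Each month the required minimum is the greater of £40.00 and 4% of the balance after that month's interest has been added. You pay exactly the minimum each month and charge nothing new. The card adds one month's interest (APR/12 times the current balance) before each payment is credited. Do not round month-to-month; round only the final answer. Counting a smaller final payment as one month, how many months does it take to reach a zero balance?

127 months

Monthly rate r = 17.3%/12 = 1.44167% = 0.0144167.
While 4% of the post-interest balance exceeds £40.00, each month B ← (B·(1+r))·(1 − 0.04), i.e. B shrinks by the factor (1+r)·0.96 = 0.97384.
This holds for months 1–97. Entering month 98 the balance is £966.92; 4% of the post-interest balance is now below £40.00, so the flat £40.00 minimum applies from here.
From month 98 a fixed £40.00 at rate r clears £966.92 in 30 more payments. Total: 97 + 30 = 127 months.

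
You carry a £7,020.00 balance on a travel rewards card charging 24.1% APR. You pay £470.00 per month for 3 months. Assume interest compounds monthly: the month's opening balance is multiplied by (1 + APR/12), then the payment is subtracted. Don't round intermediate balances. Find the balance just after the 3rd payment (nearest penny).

£6,013.00

Monthly rate r = 24.1%/12 = 2.00833% = 0.0200833.
Each month: B ← B·(1+r) − £470.00.
Month 1: interest £140.99; balance after payment £6,690.98.
Month 2: interest £134.38; balance after payment £6,355.36.
Month 3: interest £127.64; balance after payment £6,013.00.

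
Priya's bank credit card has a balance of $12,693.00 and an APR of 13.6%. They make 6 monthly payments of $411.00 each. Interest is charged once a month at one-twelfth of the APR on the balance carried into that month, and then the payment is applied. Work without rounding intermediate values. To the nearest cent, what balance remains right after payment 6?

$11,044.02

Monthly rate r = 13.6%/12 = 1.13333% = 0.0113333.
Each month: B ← B·(1+r) − $411.00.
Month 1: interest $143.85; balance after payment $12,425.85.
Month 2: interest $140.83; balance after payment $12,155.68.
Month 3: interest $137.76; balance after payment $11,882.44.
Month 4: interest $134.67; balance after payment $11,606.11.
Month 5: interest $131.54; balance after payment $11,326.65.
Month 6: interest $128.37; balance after payment $11,044.02.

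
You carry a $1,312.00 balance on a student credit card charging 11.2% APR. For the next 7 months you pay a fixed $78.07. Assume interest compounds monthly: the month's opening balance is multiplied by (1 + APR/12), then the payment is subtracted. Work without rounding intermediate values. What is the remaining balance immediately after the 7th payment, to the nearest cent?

$838.12

Monthly rate r = 11.2%/12 = 0.933333% = 0.00933333.
Each month: B ← B·(1+r) − $78.07.
Month 1: interest $12.25; balance after payment $1,246.18.
Month 2: interest $11.63; balance after payment $1,179.74.
Month 3: interest $11.01; balance after payment $1,112.68.
Month 4: interest $10.38; balance after payment $1,044.99.
Month 5: interest $9.75; balance after payment $976.68.
Month 6: interest $9.12; balance after payment $907.72.
Month 7: interest $8.47; balance after payment $838.12.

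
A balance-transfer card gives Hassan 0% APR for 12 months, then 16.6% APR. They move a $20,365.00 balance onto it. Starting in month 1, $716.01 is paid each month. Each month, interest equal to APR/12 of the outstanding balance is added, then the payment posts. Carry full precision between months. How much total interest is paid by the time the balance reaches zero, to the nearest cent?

Promo months 1–12 at r₀ = 0%/12 = 0; months 13+ at r₁ = 16.6%/12 = 0.0138333.
After month 12 (no interest yet): B = $20,365.00 − 12·$716.01 = $11,772.88.
Then at r₁ with $716.01/mo: n₂ = −ln(1 − r₁·B/P)/ln(1+r₁) ≈ 18.78 → 19 more payments.
Total paid = 30·$716.01 + $562.04 = $22,042.34; interest = $22,042.34 − $20,365.00 = $1,677.34.

$1,677.34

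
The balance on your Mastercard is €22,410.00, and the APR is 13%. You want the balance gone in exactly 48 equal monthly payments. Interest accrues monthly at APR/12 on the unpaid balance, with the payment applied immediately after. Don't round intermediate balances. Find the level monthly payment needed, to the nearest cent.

Monthly rate r = 13%/12 = 1.08333% = 0.0108333.
Level-payment amortization: P = B₀·r / (1 − (1+r)^(−n)) = 22410.00·0.0108333 / (1 − 1.01083^(−48)).
Denominator 1 − (1+r)^(−48) = 0.403814556.
P = 242.775 / 0.403814556 ≈ 601.20.

€601.20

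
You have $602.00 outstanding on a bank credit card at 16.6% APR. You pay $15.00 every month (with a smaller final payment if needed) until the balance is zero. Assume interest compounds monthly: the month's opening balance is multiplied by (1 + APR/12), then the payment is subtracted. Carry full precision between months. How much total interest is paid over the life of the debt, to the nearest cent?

Monthly rate r = 16.6%/12 = 1.38333% = 0.0138333.
Payoff takes n = ⌈−ln(1 − rB₀/P)/ln(1+r)⌉ = ⌈58.964⌉ = 59 payments; the last is $14.47.
Total paid = 58·$15.00 + $14.47 = $884.47.
Total interest = total paid − principal = $884.47 − $602.00 = $282.47.

$282.47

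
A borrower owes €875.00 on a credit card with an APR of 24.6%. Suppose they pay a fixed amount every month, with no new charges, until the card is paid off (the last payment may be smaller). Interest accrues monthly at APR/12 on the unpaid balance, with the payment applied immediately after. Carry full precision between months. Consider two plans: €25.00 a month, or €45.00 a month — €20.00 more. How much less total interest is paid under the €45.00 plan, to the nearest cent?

€429.68

Monthly rate r = 24.6%/12 = 2.05% = 0.0205.
At €25.00/mo: n = ⌈−ln(1 − rB₀/P)/ln(1+r)⌉ = 63 payments (last €7.36); total interest = total paid − €875.00 = €682.36.
At €45.00/mo: 26 payments (last €2.68); total interest €252.68.
Interest saved = €682.36 − €252.68 = €429.68.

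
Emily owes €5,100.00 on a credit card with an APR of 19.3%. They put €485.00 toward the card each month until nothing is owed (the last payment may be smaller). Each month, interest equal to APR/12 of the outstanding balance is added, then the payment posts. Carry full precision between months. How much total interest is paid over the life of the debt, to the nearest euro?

€533

Monthly rate r = 19.3%/12 = 1.60833% = 0.0160833.
Payoff takes n = ⌈−ln(1 − rB₀/P)/ln(1+r)⌉ = ⌈11.612⌉ = 12 payments; the last is €297.76.
Total paid = 11·€485.00 + €297.76 = €5,632.76.
Total interest = total paid − principal = €5,632.76 − €5,100.00 = €532.76.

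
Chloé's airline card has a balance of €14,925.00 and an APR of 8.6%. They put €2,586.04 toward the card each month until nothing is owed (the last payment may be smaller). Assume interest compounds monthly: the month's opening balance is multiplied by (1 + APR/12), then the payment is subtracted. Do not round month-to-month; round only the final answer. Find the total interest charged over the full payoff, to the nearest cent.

Monthly rate r = 8.6%/12 = 0.716667% = 0.00716667.
Payoff takes n = ⌈−ln(1 − rB₀/P)/ln(1+r)⌉ = ⌈5.915⌉ = 6 payments; the last is €2,367.51.
Total paid = 5·€2,586.04 + €2,367.51 = €15,297.71.
Total interest = total paid − principal = €15,297.71 − €14,925.00 = €372.71.

€372.71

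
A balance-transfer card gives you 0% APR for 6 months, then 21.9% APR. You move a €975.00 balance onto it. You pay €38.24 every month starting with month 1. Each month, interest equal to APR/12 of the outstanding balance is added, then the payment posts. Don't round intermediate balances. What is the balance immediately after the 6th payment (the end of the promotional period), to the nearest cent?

€745.56

Promo months 1–6 at r₀ = 0%/12 = 0; months 7+ at r₁ = 21.9%/12 = 0.01825.
After month 6 (no interest yet): B = €975.00 − 6·€38.24 = €745.56.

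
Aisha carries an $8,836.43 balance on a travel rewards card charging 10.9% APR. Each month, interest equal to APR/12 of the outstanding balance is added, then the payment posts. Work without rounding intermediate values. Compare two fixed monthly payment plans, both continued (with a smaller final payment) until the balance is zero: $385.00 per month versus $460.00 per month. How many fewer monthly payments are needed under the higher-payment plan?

4 fewer payments

Monthly rate r = 10.9%/12 = 0.908333% = 0.00908333.
At $385.00/mo: n = ⌈−ln(1 − rB₀/P)/ln(1+r)⌉ = 26 payments (last $329.77); total interest = total paid − $8,836.43 = $1,118.34.
At $460.00/mo: 22 payments (last $95.06); total interest $918.63.
Payments saved = 26 − 22 = 4.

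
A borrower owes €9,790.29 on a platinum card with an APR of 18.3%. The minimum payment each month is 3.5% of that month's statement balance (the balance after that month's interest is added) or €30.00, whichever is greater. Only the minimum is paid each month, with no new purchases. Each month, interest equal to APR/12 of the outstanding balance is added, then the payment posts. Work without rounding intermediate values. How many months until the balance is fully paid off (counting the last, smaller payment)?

157 months

Monthly rate r = 18.3%/12 = 1.525% = 0.01525.
While 3.5% of the post-interest balance exceeds €30.00, each month B ← (B·(1+r))·(1 − 0.035), i.e. B shrinks by the factor (1+r)·0.965 = 0.97972.
This holds for months 1–120. Entering month 121 the balance is €837.21; 3.5% of the post-interest balance is now below €30.00, so the flat €30.00 minimum applies from here.
From month 121 a fixed €30.00 at rate r clears €837.21 in 37 more payments. Total: 120 + 37 = 157 months.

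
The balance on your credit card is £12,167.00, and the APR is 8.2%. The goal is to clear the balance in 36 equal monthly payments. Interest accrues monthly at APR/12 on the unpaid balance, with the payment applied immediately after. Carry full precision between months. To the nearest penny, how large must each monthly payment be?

Monthly rate r = 8.2%/12 = 0.683333% = 0.00683333.
Level-payment amortization: P = B₀·r / (1 − (1+r)^(−n)) = 12167.00·0.00683333 / (1 − 1.00683^(−36)).
Denominator 1 − (1+r)^(−36) = 0.217423274.
P = 83.1412 / 0.217423274 ≈ 382.39.

£382.39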